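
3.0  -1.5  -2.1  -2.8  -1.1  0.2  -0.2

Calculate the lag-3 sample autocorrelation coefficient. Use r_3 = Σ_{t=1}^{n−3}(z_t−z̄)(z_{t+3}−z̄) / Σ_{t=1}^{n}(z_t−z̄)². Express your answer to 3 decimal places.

-0.441

Mean z̄ = (3.0 − 1.5 − 2.1 − 2.8 − 1.1 + 0.2 − 0.2)/7 = -0.6429
Deviations from mean: 3.6429, -0.8571, -1.4571, -2.1571, -0.4571, 0.8429, 0.4429
Σ(z_t−z̄)(z_{t+3}−z̄) = (-7.8582) + (0.3918) + (-1.2282) + (-0.9553) = -9.6498
Denominator Σ(z_t−z̄)² = 21.8971
r_3 = -9.6498 / 21.8971 = -0.441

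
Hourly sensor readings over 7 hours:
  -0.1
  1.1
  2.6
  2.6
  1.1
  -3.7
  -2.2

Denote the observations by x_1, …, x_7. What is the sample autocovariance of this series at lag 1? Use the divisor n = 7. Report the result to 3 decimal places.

Mean x̄ = (-0.1 + 1.1 + 2.6 + 2.6 + 1.1 − 3.7 − 2.2)/7 = 0.2000
Deviations: -0.3000, 0.9000, 2.4000, 2.4000, 0.9000, -3.9000, -2.4000
Σ_{t=1}^{6}(x_t−x̄)(x_{t+1}−x̄) = 15.6600
γ_1 = 15.6600 / 7 = 2.237

2.237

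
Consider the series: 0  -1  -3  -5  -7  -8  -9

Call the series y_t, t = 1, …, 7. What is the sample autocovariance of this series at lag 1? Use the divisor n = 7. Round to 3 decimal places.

Mean ȳ = (0 − 1 − 3 − 5 − 7 − 8 − 9)/7 = -4.7143
Deviations: 4.7143, 3.7143, 1.7143, -0.2857, -2.2857, -3.2857, -4.2857
Σ_{t=1}^{6}(y_t−ȳ)(y_{t+1}−ȳ) = 45.6327
γ_1 = 45.6327 / 7 = 6.519

6.519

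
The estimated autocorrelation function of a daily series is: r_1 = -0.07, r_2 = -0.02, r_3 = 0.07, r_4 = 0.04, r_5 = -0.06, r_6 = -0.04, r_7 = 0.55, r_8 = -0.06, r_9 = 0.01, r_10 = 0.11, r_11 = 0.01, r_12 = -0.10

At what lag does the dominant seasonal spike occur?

The largest autocorrelation is r_7 = 0.55; the remaining lags stay at or below 0.11.
The dominant spike at lag 7 indicates a seasonal period of 7.

7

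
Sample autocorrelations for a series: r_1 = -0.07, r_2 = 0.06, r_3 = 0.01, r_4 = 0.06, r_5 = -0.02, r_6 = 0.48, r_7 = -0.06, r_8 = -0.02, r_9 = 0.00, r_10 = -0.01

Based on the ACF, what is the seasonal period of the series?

6

The largest autocorrelation is r_6 = 0.48; the remaining lags stay at or below 0.06.
The dominant spike at lag 6 indicates a seasonal period of 6.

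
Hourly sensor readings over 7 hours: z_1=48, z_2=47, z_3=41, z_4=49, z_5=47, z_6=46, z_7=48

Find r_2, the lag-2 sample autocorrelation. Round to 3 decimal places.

-0.242

Mean z̄ = (48 + 47 + 41 + 49 + 47 + 46 + 48)/7 = 46.5714
Deviations from mean: 1.4286, 0.4286, -5.5714, 2.4286, 0.4286, -0.5714, 1.4286
Σ(z_t−z̄)(z_{t+2}−z̄) = (-7.9592) + (1.0408) + (-2.3878) + (-1.3878) + (0.6122) = -10.0816
Denominator Σ(z_t−z̄)² = 41.7143
r_2 = -10.0816 / 41.7143 = -0.242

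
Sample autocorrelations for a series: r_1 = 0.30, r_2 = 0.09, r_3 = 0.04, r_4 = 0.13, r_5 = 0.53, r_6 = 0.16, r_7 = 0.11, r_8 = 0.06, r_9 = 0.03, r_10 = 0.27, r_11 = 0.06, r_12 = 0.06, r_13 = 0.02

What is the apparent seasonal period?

The largest autocorrelation is r_5 = 0.53; the remaining lags stay at or below 0.30. The elevated value at lag 1 (0.30), dropping to 0.09 at lag 2, reflects decaying short-term dependence rather than seasonality.
The dominant spike at lag 5 indicates a seasonal period of 5.

5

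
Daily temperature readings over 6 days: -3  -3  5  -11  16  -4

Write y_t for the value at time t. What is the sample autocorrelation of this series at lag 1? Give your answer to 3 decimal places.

Mean ȳ = (-3 − 3 + 5 − 11 + 16 − 4)/6 = 0.0000
Deviations from mean: -3.0000, -3.0000, 5.0000, -11.0000, 16.0000, -4.0000
Σ(y_t−ȳ)(y_{t+1}−ȳ) = (9.0000) + (-15.0000) + (-55.0000) + (-176.0000) + (-64.0000) = -301.0000
Denominator Σ(y_t−ȳ)² = 436.0000
r_1 = -301.0000 / 436.0000 = -0.690

-0.690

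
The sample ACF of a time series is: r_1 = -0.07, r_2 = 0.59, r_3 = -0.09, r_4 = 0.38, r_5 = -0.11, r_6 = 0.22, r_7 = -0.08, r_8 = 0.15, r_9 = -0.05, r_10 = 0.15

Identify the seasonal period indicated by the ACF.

2

The largest autocorrelation is r_2 = 0.59, with weaker echoes at lags 4 (0.38), 6 (0.22), 8 (0.15) and 10 (0.15); the remaining lags stay at or below -0.05.
The dominant spike at lag 2 indicates a seasonal period of 2.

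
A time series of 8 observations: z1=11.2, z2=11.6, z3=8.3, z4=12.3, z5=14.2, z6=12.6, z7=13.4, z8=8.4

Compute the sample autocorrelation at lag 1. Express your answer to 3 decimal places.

-0.048

Mean z̄ = (11.2 + 11.6 + 8.3 + 12.3 + 14.2 + 12.6 + 13.4 + 8.4)/8 = 11.5000
Deviations from mean: -0.3000, 0.1000, -3.2000, 0.8000, 2.7000, 1.1000, 1.9000, -3.1000
Σ(z_t−z̄)(z_{t+1}−z̄) = (-0.0300) + (-0.3200) + (-2.5600) + (2.1600) + (2.9700) + (2.0900) + (-5.8900) = -1.5800
Denominator Σ(z_t−z̄)² = 32.7000
r_1 = -1.5800 / 32.7000 = -0.048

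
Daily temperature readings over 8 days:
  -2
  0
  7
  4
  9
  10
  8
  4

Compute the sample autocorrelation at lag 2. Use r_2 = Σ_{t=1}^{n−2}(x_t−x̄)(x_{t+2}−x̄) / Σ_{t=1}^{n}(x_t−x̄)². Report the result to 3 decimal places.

Mean x̄ = (-2 + 0 + 7 + 4 + 9 + 10 + 8 + 4)/8 = 5.0000
Deviations from mean: -7.0000, -5.0000, 2.0000, -1.0000, 4.0000, 5.0000, 3.0000, -1.0000
Numerator Σ_{t=1}^{6}(x_t−x̄)(x_{t+2}−x̄) = 1.0000
Denominator Σ(x_t−x̄)² = 130.0000
r_2 = 1.0000 / 130.0000 = 0.008

0.008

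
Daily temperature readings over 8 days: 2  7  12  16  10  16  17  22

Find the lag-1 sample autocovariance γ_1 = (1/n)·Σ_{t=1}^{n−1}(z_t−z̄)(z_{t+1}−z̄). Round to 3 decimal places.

Mean z̄ = (2 + 7 + 12 + 16 + 10 + 16 + 17 + 22)/8 = 12.7500
Deviations: -10.7500, -5.7500, -0.7500, 3.2500, -2.7500, 3.2500, 4.2500, 9.2500
Σ_{t=1}^{7}(z_t−z̄)(z_{t+1}−z̄) = 98.9375
γ_1 = 98.9375 / 8 = 12.367

12.367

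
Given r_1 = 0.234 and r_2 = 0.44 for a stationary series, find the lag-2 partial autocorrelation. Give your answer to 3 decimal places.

φ_{22} = (r_2 − r_1²) / (1 − r_1²)
r_1² = (0.234)² = 0.054756
Numerator = 0.44 − 0.0548 = 0.3852; denominator = 1 − 0.0548 = 0.9452
φ_{22} = 0.3852 / 0.9452 = 0.408

0.408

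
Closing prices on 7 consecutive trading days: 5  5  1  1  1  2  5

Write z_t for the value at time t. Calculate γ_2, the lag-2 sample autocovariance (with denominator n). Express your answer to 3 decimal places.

-0.985

Mean z̄ = (5 + 5 + 1 + 1 + 1 + 2 + 5)/7 = 2.8571
Deviations: 2.1429, 2.1429, -1.8571, -1.8571, -1.8571, -0.8571, 2.1429
Σ_{t=1}^{5}(z_t−z̄)(z_{t+2}−z̄) = -6.8980
γ_2 = -6.8980 / 7 = -0.985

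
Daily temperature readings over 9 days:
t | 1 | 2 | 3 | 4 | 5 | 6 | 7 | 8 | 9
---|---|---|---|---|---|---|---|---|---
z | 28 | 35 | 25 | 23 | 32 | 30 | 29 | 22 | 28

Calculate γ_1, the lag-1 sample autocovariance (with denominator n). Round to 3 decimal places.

Mean z̄ = (28 + 35 + 25 + 23 + 32 + 30 + 29 + 22 + 28)/9 = 28.0000
Σ_{t=1}^{8}(z_t−z̄)(z_{t+1}−z̄) = -22.0000
γ_1 = -22.0000 / 9 = -2.444

-2.444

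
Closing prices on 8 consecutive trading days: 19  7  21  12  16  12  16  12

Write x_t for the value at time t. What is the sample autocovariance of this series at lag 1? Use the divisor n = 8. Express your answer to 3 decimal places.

Mean x̄ = (19 + 7 + 21 + 12 + 16 + 12 + 16 + 12)/8 = 14.3750
Σ_{t=1}^{7}(x_t−x̄)(x_{t+1}−x̄) = -114.1406
γ_1 = -114.1406 / 8 = -14.268

-14.268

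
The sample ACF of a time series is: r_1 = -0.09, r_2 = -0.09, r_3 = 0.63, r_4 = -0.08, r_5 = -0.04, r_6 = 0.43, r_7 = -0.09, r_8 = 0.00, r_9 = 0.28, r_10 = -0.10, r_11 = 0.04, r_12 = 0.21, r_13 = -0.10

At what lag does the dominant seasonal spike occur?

3

The largest autocorrelation is r_3 = 0.63, with weaker echoes at lags 6 (0.43), 9 (0.28) and 12 (0.21); the remaining lags stay at or below 0.04.
The dominant spike at lag 3 indicates a seasonal period of 3.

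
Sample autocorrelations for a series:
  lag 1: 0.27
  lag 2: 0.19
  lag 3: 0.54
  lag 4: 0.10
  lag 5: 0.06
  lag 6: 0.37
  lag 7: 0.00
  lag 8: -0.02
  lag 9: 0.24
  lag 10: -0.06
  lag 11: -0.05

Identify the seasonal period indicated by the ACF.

3

The largest autocorrelation is r_3 = 0.54, with a weaker echo at lag 6 (0.37); the remaining lags stay at or below 0.27. The elevated value at lag 1 (0.27), dropping to 0.19 at lag 2, reflects decaying short-term dependence rather than seasonality.
The dominant spike at lag 3 indicates a seasonal period of 3.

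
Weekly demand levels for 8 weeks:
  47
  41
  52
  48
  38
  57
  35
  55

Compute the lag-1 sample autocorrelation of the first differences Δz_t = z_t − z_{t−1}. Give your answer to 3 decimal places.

-0.737

First differences Δz: -6, 11, -4, -10, 19, -22, 20
Mean of differences = 1.1429
Numerator Σ(Δz_t−Δz̄)(Δz_{t+1}−Δz̄) = -1112.4490
Denominator Σ(Δz_t−Δz̄)² = 1508.8571
r_1(Δz) = -1112.4490 / 1508.8571 = -0.737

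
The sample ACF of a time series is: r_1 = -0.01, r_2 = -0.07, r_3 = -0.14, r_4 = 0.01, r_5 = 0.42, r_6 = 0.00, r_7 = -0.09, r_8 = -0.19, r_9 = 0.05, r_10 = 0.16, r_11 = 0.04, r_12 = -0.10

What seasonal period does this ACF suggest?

5

The largest autocorrelation is r_5 = 0.42, with a weaker echo at lag 10 (0.16); the remaining lags stay at or below 0.05.
The dominant spike at lag 5 indicates a seasonal period of 5.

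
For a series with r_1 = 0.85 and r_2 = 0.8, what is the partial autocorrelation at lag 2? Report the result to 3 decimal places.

φ_{22} = (r_2 − r_1²) / (1 − r_1²)
r_1² = (0.85)² = 0.7225
Numerator = 0.8 − 0.7225 = 0.0775; denominator = 1 − 0.7225 = 0.2775
φ_{22} = 0.0775 / 0.2775 = 0.279

0.279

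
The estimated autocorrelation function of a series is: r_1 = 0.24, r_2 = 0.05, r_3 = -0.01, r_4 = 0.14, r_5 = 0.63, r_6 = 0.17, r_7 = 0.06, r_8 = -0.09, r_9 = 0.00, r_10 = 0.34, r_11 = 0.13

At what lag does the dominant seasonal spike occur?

5

The largest autocorrelation is r_5 = 0.63, with a weaker echo at lag 10 (0.34); the remaining lags stay at or below 0.24. The elevated value at lag 1 (0.24), dropping to 0.05 at lag 2, reflects decaying short-term dependence rather than seasonality.
The dominant spike at lag 5 indicates a seasonal period of 5.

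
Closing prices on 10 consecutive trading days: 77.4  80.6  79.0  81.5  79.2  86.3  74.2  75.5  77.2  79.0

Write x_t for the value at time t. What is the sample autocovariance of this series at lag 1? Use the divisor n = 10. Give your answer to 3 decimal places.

Mean x̄ = (77.4 + 80.6 + 79.0 + 81.5 + 79.2 + 86.3 + 74.2 + 75.5 + 77.2 + 79.0)/10 = 78.9900
Σ_{t=1}^{9}(x_t−x̄)(x_{t+1}−x̄) = -12.5251
γ_1 = -12.5251 / 10 = -1.253

-1.253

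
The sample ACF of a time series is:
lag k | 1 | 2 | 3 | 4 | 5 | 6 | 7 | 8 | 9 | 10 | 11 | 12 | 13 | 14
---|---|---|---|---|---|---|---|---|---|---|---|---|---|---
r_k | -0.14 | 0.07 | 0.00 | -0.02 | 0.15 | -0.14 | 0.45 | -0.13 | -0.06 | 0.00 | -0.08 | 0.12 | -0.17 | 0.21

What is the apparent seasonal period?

7

The largest autocorrelation is r_7 = 0.45, with a weaker echo at lag 14 (0.21); the remaining lags stay at or below 0.15.
The dominant spike at lag 7 indicates a seasonal period of 7.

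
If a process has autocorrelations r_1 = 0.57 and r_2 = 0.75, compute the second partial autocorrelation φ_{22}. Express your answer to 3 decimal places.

φ_{22} = (r_2 − r_1²) / (1 − r_1²)
r_1² = (0.57)² = 0.3249
Numerator = 0.75 − 0.3249 = 0.4251; denominator = 1 − 0.3249 = 0.6751
φ_{22} = 0.4251 / 0.6751 = 0.630

0.630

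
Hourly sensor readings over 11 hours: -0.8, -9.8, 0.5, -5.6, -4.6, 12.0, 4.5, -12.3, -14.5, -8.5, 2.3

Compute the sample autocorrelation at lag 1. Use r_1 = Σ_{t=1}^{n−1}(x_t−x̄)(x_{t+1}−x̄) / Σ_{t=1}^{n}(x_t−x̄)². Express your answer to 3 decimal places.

Mean x̄ = (-0.8 − 9.8 + 0.5 − 5.6 − 4.6 + 12.0 + 4.5 − 12.3 − 14.5 − 8.5 + 2.3)/11 = -3.3455
Numerator Σ_{t=1}^{10}(x_t−x̄)(x_{t+1}−x̄) = 112.0770
Denominator Σ(x_t−x̄)² = 629.6673
r_1 = 112.0770 / 629.6673 = 0.178

0.178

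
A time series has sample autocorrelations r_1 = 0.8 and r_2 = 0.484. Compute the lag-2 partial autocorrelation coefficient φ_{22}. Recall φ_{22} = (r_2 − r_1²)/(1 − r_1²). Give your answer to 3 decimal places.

φ_{22} = (r_2 − r_1²) / (1 − r_1²)
r_1² = (0.8)² = 0.64
Numerator = 0.484 − 0.6400 = -0.1560; denominator = 1 − 0.6400 = 0.3600
φ_{22} = -0.1560 / 0.3600 = -0.433

-0.433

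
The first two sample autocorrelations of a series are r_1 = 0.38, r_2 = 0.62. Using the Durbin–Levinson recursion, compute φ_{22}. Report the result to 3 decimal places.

0.556

φ_{22} = (r_2 − r_1²) / (1 − r_1²)
r_1² = (0.38)² = 0.1444
Numerator = 0.62 − 0.1444 = 0.4756; denominator = 1 − 0.1444 = 0.8556
φ_{22} = 0.4756 / 0.8556 = 0.556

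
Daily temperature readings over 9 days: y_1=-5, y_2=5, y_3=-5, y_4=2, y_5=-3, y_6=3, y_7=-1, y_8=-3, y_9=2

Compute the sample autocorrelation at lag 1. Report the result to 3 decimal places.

-0.762

Mean ȳ = (-5 + 5 − 5 + 2 − 3 + 3 − 1 − 3 + 2)/9 = -0.5556
Numerator Σ_{t=1}^{8}(y_t−ȳ)(y_{t+1}−ȳ) = -82.4198
Denominator Σ(y_t−ȳ)² = 108.2222
r_1 = -82.4198 / 108.2222 = -0.762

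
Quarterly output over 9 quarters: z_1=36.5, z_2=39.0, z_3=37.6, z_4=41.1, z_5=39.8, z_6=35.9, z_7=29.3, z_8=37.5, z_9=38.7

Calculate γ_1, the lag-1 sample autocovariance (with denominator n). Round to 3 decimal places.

1.793

Mean z̄ = (36.5 + 39.0 + 37.6 + 41.1 + 39.8 + 35.9 + 29.3 + 37.5 + 38.7)/9 = 37.2667
Σ_{t=1}^{8}(z_t−z̄)(z_{t+1}−z̄) = 16.1389
γ_1 = 16.1389 / 9 = 1.793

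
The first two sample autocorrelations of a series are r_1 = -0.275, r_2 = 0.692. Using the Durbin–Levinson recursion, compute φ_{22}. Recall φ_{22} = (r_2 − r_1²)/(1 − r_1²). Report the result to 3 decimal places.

0.667

φ_{22} = (r_2 − r_1²) / (1 − r_1²)
r_1² = (-0.275)² = 0.075625
Numerator = 0.692 − 0.0756 = 0.6164; denominator = 1 − 0.0756 = 0.9244
φ_{22} = 0.6164 / 0.9244 = 0.667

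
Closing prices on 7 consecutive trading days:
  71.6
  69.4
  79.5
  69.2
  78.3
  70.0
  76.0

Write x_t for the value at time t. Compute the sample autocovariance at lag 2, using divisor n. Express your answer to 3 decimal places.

Mean x̄ = (71.6 + 69.4 + 79.5 + 69.2 + 78.3 + 70.0 + 76.0)/7 = 73.4286
Σ_{t=1}^{5}(x_t−x̄)(x_{t+2}−x̄) = 62.5341
γ_2 = 62.5341 / 7 = 8.933

8.933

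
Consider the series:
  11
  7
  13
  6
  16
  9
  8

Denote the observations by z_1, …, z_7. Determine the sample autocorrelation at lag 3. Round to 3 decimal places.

Mean z̄ = (11 + 7 + 13 + 6 + 16 + 9 + 8)/7 = 10.0000
Σ(z_t−z̄)(z_{t+3}−z̄) = (-4.0000) + (-18.0000) + (-3.0000) + (8.0000) = -17.0000
Denominator Σ(z_t−z̄)² = 76.0000
r_3 = -17.0000 / 76.0000 = -0.224

-0.224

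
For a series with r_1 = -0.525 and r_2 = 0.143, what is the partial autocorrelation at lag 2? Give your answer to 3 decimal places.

-0.183

φ_{22} = (r_2 − r_1²) / (1 − r_1²)
r_1² = (-0.525)² = 0.275625
Numerator = 0.143 − 0.2756 = -0.1326; denominator = 1 − 0.2756 = 0.7244
φ_{22} = -0.1326 / 0.7244 = -0.183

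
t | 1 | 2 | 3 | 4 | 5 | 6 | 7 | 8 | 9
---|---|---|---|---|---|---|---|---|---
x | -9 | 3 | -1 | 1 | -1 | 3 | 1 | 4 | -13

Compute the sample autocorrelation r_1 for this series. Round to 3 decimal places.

-0.252

Mean x̄ = (-9 + 3 − 1 + 1 − 1 + 3 + 1 + 4 − 13)/9 = -1.3333
Numerator Σ_{t=1}^{8}(x_t−x̄)(x_{t+1}−x̄) = -68.4444
Denominator Σ(x_t−x̄)² = 272.0000
r_1 = -68.4444 / 272.0000 = -0.252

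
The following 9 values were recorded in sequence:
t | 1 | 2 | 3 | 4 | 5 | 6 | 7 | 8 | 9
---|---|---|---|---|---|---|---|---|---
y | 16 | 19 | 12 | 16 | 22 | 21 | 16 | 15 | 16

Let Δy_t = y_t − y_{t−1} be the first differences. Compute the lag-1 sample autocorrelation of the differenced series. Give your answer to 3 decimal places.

First differences Δy: 3, -7, 4, 6, -1, -5, -1, 1
Mean of differences = 0.0000
Numerator Σ(Δy_t−Δȳ)(Δy_{t+1}−Δȳ) = -22.0000
Denominator Σ(Δy_t−Δȳ)² = 138.0000
r_1(Δy) = -22.0000 / 138.0000 = -0.159

-0.159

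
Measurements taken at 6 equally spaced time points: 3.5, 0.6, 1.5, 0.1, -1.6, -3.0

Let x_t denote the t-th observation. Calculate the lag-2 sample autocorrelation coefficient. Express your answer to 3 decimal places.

Mean x̄ = (3.5 + 0.6 + 1.5 + 0.1 − 1.6 − 3.0)/6 = 0.1833
Σ(x_t−x̄)(x_{t+2}−x̄) = (4.3669) + (-0.0347) + (-2.3481) + (0.2653) = 2.2494
Denominator Σ(x_t−x̄)² = 26.2283
r_2 = 2.2494 / 26.2283 = 0.086

0.086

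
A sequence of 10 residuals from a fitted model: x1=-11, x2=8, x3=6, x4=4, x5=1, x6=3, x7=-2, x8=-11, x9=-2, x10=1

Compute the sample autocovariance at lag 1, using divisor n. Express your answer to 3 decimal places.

Mean x̄ = (-11 + 8 + 6 + 4 + 1 + 3 − 2 − 11 − 2 + 1)/10 = -0.3000
Σ_{t=1}^{9}(x_t−x̄)(x_{t+1}−x̄) = 29.0100
γ_1 = 29.0100 / 10 = 2.901

2.901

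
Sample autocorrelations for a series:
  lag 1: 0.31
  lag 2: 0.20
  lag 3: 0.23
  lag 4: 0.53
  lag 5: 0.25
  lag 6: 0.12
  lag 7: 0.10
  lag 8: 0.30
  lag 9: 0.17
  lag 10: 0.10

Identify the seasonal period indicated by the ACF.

The largest autocorrelation is r_4 = 0.53; the remaining lags stay at or below 0.31. The elevated value at lag 1 (0.31), dropping to 0.20 at lag 2, reflects decaying short-term dependence rather than seasonality.
The dominant spike at lag 4 indicates a seasonal period of 4.

4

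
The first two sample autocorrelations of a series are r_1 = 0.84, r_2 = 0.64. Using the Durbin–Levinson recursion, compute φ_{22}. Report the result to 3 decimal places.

-0.223

φ_{22} = (r_2 − r_1²) / (1 − r_1²)
r_1² = (0.84)² = 0.7056
Numerator = 0.64 − 0.7056 = -0.0656; denominator = 1 − 0.7056 = 0.2944
φ_{22} = -0.0656 / 0.2944 = -0.223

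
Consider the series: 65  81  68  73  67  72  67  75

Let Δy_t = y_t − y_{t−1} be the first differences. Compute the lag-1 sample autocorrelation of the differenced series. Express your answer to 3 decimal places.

-0.649

First differences Δy: 16, -13, 5, -6, 5, -5, 8
Mean of differences = 1.4286
Numerator Σ(Δy_t−Δȳ)(Δy_{t+1}−Δȳ) = -380.0408
Denominator Σ(Δy_t−Δȳ)² = 585.7143
r_1(Δy) = -380.0408 / 585.7143 = -0.649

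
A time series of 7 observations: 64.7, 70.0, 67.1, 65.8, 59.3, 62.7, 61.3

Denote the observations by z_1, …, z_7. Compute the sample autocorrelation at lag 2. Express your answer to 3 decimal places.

0.105

Mean z̄ = (64.7 + 70.0 + 67.1 + 65.8 + 59.3 + 62.7 + 61.3)/7 = 64.4143
Σ(z_t−z̄)(z_{t+2}−z̄) = (0.7673) + (7.7402) + (-13.7355) + (-2.3755) + (15.9273) = 8.3239
Denominator Σ(z_t−z̄)² = 79.2086
r_2 = 8.3239 / 79.2086 = 0.105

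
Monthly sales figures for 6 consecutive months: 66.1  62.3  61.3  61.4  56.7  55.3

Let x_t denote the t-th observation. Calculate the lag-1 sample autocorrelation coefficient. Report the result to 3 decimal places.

0.369

Mean x̄ = (66.1 + 62.3 + 61.3 + 61.4 + 56.7 + 55.3)/6 = 60.5167
Deviations from mean: 5.5833, 1.7833, 0.7833, 0.8833, -3.8167, -5.2167
Numerator Σ_{t=1}^{5}(x_t−x̄)(x_{t+1}−x̄) = 28.5847
Denominator Σ(x_t−x̄)² = 77.5283
r_1 = 28.5847 / 77.5283 = 0.369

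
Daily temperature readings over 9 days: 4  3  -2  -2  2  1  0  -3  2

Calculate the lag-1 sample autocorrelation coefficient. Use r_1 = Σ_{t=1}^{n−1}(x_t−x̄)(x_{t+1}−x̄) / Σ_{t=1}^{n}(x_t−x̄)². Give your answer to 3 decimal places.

Mean x̄ = (4 + 3 − 2 − 2 + 2 + 1 + 0 − 3 + 2)/9 = 0.5556
Numerator Σ_{t=1}^{8}(x_t−x̄)(x_{t+1}−x̄) = 2.2469
Denominator Σ(x_t−x̄)² = 48.2222
r_1 = 2.2469 / 48.2222 = 0.047

0.047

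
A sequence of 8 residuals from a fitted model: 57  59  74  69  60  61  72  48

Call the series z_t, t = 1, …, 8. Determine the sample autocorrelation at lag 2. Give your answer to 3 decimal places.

-0.240

Mean z̄ = (57 + 59 + 74 + 69 + 60 + 61 + 72 + 48)/8 = 62.5000
Deviations from mean: -5.5000, -3.5000, 11.5000, 6.5000, -2.5000, -1.5000, 9.5000, -14.5000
Numerator Σ_{t=1}^{6}(z_t−z̄)(z_{t+2}−z̄) = -126.5000
Denominator Σ(z_t−z̄)² = 526.0000
r_2 = -126.5000 / 526.0000 = -0.240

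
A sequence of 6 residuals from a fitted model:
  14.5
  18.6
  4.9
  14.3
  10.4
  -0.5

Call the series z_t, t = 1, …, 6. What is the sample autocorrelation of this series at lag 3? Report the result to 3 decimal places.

Mean z̄ = (14.5 + 18.6 + 4.9 + 14.3 + 10.4 − 0.5)/6 = 10.3667
Numerator Σ_{t=1}^{3}(z_t−z̄)(z_{t+3}−z̄) = 75.9367
Denominator Σ(z_t−z̄)² = 248.3133
r_3 = 75.9367 / 248.3133 = 0.306

0.306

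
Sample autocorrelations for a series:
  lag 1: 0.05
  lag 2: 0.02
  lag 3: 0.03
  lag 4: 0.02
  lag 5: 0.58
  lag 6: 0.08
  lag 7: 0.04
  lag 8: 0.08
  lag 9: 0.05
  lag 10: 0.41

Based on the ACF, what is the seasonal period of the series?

The largest autocorrelation is r_5 = 0.58, with a weaker echo at lag 10 (0.41); the remaining lags stay at or below 0.08.
The dominant spike at lag 5 indicates a seasonal period of 5.

5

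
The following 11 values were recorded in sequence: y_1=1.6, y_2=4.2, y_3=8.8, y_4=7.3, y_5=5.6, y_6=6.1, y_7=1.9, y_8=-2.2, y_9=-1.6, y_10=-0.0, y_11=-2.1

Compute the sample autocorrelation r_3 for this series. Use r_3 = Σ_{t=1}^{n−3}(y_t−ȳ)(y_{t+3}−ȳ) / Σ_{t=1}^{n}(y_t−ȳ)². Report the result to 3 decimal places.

Mean ȳ = (1.6 + 4.2 + 8.8 + 7.3 + 5.6 + 6.1 + 1.9 − 2.2 − 1.6 − 0.0 − 2.1)/11 = 2.6909
Numerator Σ_{t=1}^{8}(y_t−ȳ)(y_{t+3}−ȳ) = 13.2470
Denominator Σ(y_t−ȳ)² = 155.2691
r_3 = 13.2470 / 155.2691 = 0.085

0.085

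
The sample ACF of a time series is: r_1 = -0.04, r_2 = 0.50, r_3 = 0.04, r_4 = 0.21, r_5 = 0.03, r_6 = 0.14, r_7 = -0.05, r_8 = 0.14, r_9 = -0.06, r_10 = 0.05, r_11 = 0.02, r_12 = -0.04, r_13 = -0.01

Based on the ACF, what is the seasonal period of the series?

2

The largest autocorrelation is r_2 = 0.50, with a weaker echo at lag 4 (0.21); the remaining lags stay at or below 0.14.
The dominant spike at lag 2 indicates a seasonal period of 2.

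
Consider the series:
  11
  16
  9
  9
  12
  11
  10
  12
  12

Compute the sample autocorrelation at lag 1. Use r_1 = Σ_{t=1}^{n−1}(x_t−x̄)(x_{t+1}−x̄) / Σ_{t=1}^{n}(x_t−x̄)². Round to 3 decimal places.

-0.244

Mean x̄ = (11 + 16 + 9 + 9 + 12 + 11 + 10 + 12 + 12)/9 = 11.3333
Numerator Σ_{t=1}^{8}(x_t−x̄)(x_{t+1}−x̄) = -8.7778
Denominator Σ(x_t−x̄)² = 36.0000
r_1 = -8.7778 / 36.0000 = -0.244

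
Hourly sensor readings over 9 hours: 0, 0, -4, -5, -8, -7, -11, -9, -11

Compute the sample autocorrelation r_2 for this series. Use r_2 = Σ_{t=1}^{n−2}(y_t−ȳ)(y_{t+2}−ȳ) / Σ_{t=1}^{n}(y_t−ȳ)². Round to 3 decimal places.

0.358

Mean ȳ = (0 + 0 − 4 − 5 − 8 − 7 − 11 − 9 − 11)/9 = -6.1111
Numerator Σ_{t=1}^{7}(y_t−ȳ)(y_{t+2}−ȳ) = 50.4198
Denominator Σ(y_t−ȳ)² = 140.8889
r_2 = 50.4198 / 140.8889 = 0.358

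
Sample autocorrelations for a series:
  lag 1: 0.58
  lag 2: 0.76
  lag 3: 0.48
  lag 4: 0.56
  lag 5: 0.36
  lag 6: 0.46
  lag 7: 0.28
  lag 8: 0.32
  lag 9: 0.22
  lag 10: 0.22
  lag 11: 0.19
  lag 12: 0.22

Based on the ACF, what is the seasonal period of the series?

The largest autocorrelation is r_2 = 0.76; the remaining lags stay at or below 0.58.
The dominant spike at lag 2 indicates a seasonal period of 2.

2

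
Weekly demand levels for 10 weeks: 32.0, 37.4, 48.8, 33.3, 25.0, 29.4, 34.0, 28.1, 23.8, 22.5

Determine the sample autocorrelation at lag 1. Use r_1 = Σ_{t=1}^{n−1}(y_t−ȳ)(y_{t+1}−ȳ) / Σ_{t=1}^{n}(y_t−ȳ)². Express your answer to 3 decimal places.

0.406

Mean ȳ = (32.0 + 37.4 + 48.8 + 33.3 + 25.0 + 29.4 + 34.0 + 28.1 + 23.8 + 22.5)/10 = 31.4300
Numerator Σ_{t=1}^{9}(y_t−ȳ)(y_{t+1}−ȳ) = 220.3811
Denominator Σ(y_t−ȳ)² = 542.3010
r_1 = 220.3811 / 542.3010 = 0.406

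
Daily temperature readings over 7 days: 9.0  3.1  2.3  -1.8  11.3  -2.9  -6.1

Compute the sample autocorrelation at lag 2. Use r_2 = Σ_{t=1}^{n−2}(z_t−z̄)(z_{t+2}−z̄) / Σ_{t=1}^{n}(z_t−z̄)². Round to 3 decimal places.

-0.236

Mean z̄ = (9.0 + 3.1 + 2.3 − 1.8 + 11.3 − 2.9 − 6.1)/7 = 2.1286
Deviations from mean: 6.8714, 0.9714, 0.1714, -3.9286, 9.1714, -5.0286, -8.2286
Σ(z_t−z̄)(z_{t+2}−z̄) = (1.1780) + (-3.8163) + (1.5722) + (19.7551) + (-75.4678) = -56.7788
Denominator Σ(z_t−z̄)² = 240.7343
r_2 = -56.7788 / 240.7343 = -0.236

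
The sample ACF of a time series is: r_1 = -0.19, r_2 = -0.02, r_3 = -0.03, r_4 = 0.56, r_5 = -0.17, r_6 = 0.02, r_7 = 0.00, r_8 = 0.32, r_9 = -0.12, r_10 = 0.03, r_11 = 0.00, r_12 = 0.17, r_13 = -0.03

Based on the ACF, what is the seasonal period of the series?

4

The largest autocorrelation is r_4 = 0.56, with weaker echoes at lags 8 (0.32) and 12 (0.17); the remaining lags stay at or below 0.03.
The dominant spike at lag 4 indicates a seasonal period of 4.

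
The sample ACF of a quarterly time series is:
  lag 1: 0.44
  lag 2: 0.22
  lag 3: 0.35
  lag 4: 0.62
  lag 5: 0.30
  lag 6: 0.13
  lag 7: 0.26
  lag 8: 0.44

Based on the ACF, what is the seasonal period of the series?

The largest autocorrelation is r_4 = 0.62; the remaining lags stay at or below 0.44. The elevated value at lag 1 (0.44), dropping to 0.22 at lag 2, reflects decaying short-term dependence rather than seasonality.
The dominant spike at lag 4 indicates a seasonal period of 4.

4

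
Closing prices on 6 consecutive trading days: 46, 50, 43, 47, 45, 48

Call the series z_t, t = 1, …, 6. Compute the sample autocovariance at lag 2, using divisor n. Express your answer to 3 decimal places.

Mean z̄ = (46 + 50 + 43 + 47 + 45 + 48)/6 = 46.5000
Deviations: -0.5000, 3.5000, -3.5000, 0.5000, -1.5000, 1.5000
Σ_{t=1}^{4}(z_t−z̄)(z_{t+2}−z̄) = 9.5000
γ_2 = 9.5000 / 6 = 1.583

1.583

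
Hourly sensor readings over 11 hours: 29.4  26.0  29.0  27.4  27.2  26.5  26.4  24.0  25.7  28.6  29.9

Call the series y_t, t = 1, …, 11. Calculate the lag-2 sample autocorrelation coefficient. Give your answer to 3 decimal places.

Mean ȳ = (29.4 + 26.0 + 29.0 + 27.4 + 27.2 + 26.5 + 26.4 + 24.0 + 25.7 + 28.6 + 29.9)/11 = 27.2818
Numerator Σ_{t=1}^{9}(y_t−ȳ)(y_{t+2}−ȳ) = -1.1798
Denominator Σ(y_t−ȳ)² = 32.3564
r_2 = -1.1798 / 32.3564 = -0.036

-0.036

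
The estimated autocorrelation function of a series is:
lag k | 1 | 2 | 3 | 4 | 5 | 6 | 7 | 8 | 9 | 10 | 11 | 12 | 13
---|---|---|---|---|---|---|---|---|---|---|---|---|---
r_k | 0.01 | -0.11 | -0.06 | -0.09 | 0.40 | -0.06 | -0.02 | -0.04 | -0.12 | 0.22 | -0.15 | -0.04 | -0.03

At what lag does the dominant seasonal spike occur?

5

The largest autocorrelation is r_5 = 0.40, with a weaker echo at lag 10 (0.22); the remaining lags stay at or below 0.01.
The dominant spike at lag 5 indicates a seasonal period of 5.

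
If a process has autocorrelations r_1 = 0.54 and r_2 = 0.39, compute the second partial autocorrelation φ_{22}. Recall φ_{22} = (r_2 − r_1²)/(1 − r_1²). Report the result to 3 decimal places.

0.139

φ_{22} = (r_2 − r_1²) / (1 − r_1²)
r_1² = (0.54)² = 0.2916
Numerator = 0.39 − 0.2916 = 0.0984; denominator = 1 − 0.2916 = 0.7084
φ_{22} = 0.0984 / 0.7084 = 0.139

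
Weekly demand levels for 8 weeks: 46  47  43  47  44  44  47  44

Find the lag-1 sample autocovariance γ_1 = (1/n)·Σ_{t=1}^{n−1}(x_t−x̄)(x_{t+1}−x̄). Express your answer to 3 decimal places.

-1.445

Mean x̄ = (46 + 47 + 43 + 47 + 44 + 44 + 47 + 44)/8 = 45.2500
Deviations: 0.7500, 1.7500, -2.2500, 1.7500, -1.2500, -1.2500, 1.7500, -1.2500
Σ_{t=1}^{7}(x_t−x̄)(x_{t+1}−x̄) = -11.5625
γ_1 = -11.5625 / 8 = -1.445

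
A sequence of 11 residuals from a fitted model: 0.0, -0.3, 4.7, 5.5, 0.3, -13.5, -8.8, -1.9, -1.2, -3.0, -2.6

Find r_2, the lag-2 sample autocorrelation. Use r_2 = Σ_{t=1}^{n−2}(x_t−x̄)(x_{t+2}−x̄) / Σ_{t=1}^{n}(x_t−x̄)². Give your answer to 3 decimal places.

Mean x̄ = (0.0 − 0.3 + 4.7 + 5.5 + 0.3 − 13.5 − 8.8 − 1.9 − 1.2 − 3.0 − 2.6)/11 = -1.8909
Numerator Σ_{t=1}^{9}(x_t−x̄)(x_{t+2}−x̄) = -67.4256
Denominator Σ(x_t−x̄)² = 293.6891
r_2 = -67.4256 / 293.6891 = -0.230

-0.230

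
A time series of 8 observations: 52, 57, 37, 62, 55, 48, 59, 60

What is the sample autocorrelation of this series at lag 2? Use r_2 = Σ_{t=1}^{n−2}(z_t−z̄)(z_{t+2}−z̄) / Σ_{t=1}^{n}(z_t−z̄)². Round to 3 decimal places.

Mean z̄ = (52 + 57 + 37 + 62 + 55 + 48 + 59 + 60)/8 = 53.7500
Numerator Σ_{t=1}^{6}(z_t−z̄)(z_{t+2}−z̄) = -41.6250
Denominator Σ(z_t−z̄)² = 463.5000
r_2 = -41.6250 / 463.5000 = -0.090

-0.090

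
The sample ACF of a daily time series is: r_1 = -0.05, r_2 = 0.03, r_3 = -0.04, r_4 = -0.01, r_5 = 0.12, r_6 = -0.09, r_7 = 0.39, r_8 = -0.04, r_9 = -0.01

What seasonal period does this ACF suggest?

The largest autocorrelation is r_7 = 0.39; the remaining lags stay at or below 0.12.
The dominant spike at lag 7 indicates a seasonal period of 7.

7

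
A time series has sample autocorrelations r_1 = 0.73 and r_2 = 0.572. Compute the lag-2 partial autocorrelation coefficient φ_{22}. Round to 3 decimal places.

φ_{22} = (r_2 − r_1²) / (1 − r_1²)
r_1² = (0.73)² = 0.5329
Numerator = 0.572 − 0.5329 = 0.0391; denominator = 1 − 0.5329 = 0.4671
φ_{22} = 0.0391 / 0.4671 = 0.084

0.084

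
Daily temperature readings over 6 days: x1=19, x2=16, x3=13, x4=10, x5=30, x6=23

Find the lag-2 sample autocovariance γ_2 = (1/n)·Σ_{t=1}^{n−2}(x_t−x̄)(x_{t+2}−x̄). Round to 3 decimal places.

Mean x̄ = (19 + 16 + 13 + 10 + 30 + 23)/6 = 18.5000
Σ_{t=1}^{4}(x_t−x̄)(x_{t+2}−x̄) = -83.0000
γ_2 = -83.0000 / 6 = -13.833

-13.833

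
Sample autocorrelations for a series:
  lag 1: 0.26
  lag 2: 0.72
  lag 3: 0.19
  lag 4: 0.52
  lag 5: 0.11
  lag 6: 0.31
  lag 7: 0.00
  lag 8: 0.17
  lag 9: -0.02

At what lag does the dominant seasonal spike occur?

The largest autocorrelation is r_2 = 0.72, with weaker echoes at lags 4 (0.52) and 6 (0.31); the remaining lags stay at or below 0.26.
The dominant spike at lag 2 indicates a seasonal period of 2.

2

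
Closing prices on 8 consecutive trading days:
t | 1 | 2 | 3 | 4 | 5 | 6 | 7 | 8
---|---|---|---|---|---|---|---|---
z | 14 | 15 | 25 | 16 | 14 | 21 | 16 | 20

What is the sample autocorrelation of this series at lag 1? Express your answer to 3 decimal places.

-0.341

Mean z̄ = (14 + 15 + 25 + 16 + 14 + 21 + 16 + 20)/8 = 17.6250
Deviations from mean: -3.6250, -2.6250, 7.3750, -1.6250, -3.6250, 3.3750, -1.6250, 2.3750
Σ(z_t−z̄)(z_{t+1}−z̄) = (9.5156) + (-19.3594) + (-11.9844) + (5.8906) + (-12.2344) + (-5.4844) + (-3.8594) = -37.5156
Denominator Σ(z_t−z̄)² = 109.8750
r_1 = -37.5156 / 109.8750 = -0.341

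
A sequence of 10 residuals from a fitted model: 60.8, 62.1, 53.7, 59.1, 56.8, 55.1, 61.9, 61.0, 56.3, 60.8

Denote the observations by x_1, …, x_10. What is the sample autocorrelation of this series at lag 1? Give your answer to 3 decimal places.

Mean x̄ = (60.8 + 62.1 + 53.7 + 59.1 + 56.8 + 55.1 + 61.9 + 61.0 + 56.3 + 60.8)/10 = 58.7600
Numerator Σ_{t=1}^{9}(x_t−x̄)(x_{t+1}−x̄) = -20.2876
Denominator Σ(x_t−x̄)² = 83.3640
r_1 = -20.2876 / 83.3640 = -0.243

-0.243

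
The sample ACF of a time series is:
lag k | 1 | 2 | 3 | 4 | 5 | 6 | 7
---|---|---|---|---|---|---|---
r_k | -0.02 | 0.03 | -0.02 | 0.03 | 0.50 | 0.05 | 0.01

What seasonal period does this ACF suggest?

5

The largest autocorrelation is r_5 = 0.50; the remaining lags stay at or below 0.05.
The dominant spike at lag 5 indicates a seasonal period of 5.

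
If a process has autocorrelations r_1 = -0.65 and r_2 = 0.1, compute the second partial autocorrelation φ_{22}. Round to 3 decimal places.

-0.558

φ_{22} = (r_2 − r_1²) / (1 − r_1²)
r_1² = (-0.65)² = 0.4225
Numerator = 0.1 − 0.4225 = -0.3225; denominator = 1 − 0.4225 = 0.5775
φ_{22} = -0.3225 / 0.5775 = -0.558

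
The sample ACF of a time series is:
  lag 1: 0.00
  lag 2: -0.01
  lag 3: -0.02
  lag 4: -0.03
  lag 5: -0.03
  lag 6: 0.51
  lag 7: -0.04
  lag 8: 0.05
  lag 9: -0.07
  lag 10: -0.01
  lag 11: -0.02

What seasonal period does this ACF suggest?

6

The largest autocorrelation is r_6 = 0.51; the remaining lags stay at or below 0.05.
The dominant spike at lag 6 indicates a seasonal period of 6.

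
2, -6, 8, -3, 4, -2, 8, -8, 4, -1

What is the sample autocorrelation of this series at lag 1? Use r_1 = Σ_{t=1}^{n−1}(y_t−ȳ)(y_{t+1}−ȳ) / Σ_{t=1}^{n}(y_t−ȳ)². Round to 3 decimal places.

Mean ȳ = (2 − 6 + 8 − 3 + 4 − 2 + 8 − 8 + 4 − 1)/10 = 0.6000
Numerator Σ_{t=1}^{9}(y_t−ȳ)(y_{t+1}−ȳ) = -223.3600
Denominator Σ(y_t−ȳ)² = 274.4000
r_1 = -223.3600 / 274.4000 = -0.814

-0.814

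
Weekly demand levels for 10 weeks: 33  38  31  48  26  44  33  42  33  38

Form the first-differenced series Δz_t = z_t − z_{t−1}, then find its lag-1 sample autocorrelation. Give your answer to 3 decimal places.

First differences Δz: 5, -7, 17, -22, 18, -11, 9, -9, 5
Mean of differences = 0.5556
Numerator Σ(Δz_t−Δz̄)(Δz_{t+1}−Δz̄) = -1344.5309
Denominator Σ(Δz_t−Δz̄)² = 1476.2222
r_1(Δz) = -1344.5309 / 1476.2222 = -0.911

-0.911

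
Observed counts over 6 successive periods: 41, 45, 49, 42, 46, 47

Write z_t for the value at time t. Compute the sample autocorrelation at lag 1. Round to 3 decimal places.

-0.283

Mean z̄ = (41 + 45 + 49 + 42 + 46 + 47)/6 = 45.0000
Deviations from mean: -4.0000, 0.0000, 4.0000, -3.0000, 1.0000, 2.0000
Σ(z_t−z̄)(z_{t+1}−z̄) = (0.0000) + (0.0000) + (-12.0000) + (-3.0000) + (2.0000) = -13.0000
Denominator Σ(z_t−z̄)² = 46.0000
r_1 = -13.0000 / 46.0000 = -0.283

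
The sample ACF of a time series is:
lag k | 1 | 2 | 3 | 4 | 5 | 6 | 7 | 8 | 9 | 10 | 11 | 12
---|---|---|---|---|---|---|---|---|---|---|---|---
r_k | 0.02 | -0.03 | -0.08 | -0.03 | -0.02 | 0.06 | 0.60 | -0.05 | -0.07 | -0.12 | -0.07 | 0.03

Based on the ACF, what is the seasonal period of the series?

The largest autocorrelation is r_7 = 0.60; the remaining lags stay at or below 0.06.
The dominant spike at lag 7 indicates a seasonal period of 7.

7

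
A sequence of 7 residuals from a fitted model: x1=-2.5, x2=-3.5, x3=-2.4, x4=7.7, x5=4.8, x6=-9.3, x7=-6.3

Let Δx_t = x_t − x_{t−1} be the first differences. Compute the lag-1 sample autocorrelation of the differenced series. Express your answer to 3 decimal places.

-0.078

First differences Δx: -1.0, 1.1, 10.1, -2.9, -14.1, 3.0
Mean of differences = -0.6333
Numerator Σ(Δx_t−Δx̄)(Δx_{t+1}−Δx̄) = -24.7644
Denominator Σ(Δx_t−Δx̄)² = 318.0333
r_1(Δx) = -24.7644 / 318.0333 = -0.078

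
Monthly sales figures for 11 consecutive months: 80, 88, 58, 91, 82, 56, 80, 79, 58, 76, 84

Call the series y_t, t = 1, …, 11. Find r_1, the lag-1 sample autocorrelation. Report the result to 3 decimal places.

-0.383

Mean ȳ = (80 + 88 + 58 + 91 + 82 + 56 + 80 + 79 + 58 + 76 + 84)/11 = 75.6364
Numerator Σ_{t=1}^{10}(y_t−ȳ)(y_{t+1}−ȳ) = -595.9504
Denominator Σ(y_t−ȳ)² = 1556.5455
r_1 = -595.9504 / 1556.5455 = -0.383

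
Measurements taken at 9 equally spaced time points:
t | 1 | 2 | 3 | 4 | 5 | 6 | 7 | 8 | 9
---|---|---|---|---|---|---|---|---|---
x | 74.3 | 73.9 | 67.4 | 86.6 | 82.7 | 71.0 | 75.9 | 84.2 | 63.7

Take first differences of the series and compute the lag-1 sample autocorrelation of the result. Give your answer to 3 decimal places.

First differences Δx: -0.4, -6.5, 19.2, -3.9, -11.7, 4.9, 8.3, -20.5
Mean of differences = -1.3250
Numerator Σ(Δx_t−Δx̄)(Δx_{t+1}−Δx̄) = -326.3681
Denominator Σ(Δx_t−Δx̄)² = 1062.2550
r_1(Δx) = -326.3681 / 1062.2550 = -0.307

-0.307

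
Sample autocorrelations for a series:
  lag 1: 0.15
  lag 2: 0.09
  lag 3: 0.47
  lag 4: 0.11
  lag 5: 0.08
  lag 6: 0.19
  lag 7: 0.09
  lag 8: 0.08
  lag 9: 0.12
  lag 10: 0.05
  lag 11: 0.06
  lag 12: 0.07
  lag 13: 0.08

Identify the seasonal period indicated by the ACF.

3

The largest autocorrelation is r_3 = 0.47, with a weaker echo at lag 6 (0.19); the remaining lags stay at or below 0.15.
The dominant spike at lag 3 indicates a seasonal period of 3.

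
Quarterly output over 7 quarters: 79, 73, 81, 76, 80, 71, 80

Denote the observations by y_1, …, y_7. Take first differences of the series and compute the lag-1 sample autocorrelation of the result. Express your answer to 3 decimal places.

-0.742

First differences Δy: -6, 8, -5, 4, -9, 9
Mean of differences = 0.1667
Numerator Σ(Δy_t−Δȳ)(Δy_{t+1}−Δȳ) = -224.6944
Denominator Σ(Δy_t−Δȳ)² = 302.8333
r_1(Δy) = -224.6944 / 302.8333 = -0.742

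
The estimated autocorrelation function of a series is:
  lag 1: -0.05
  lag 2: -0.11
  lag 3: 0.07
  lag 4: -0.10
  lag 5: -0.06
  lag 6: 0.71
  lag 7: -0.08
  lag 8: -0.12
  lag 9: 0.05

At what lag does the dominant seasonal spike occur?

6

The largest autocorrelation is r_6 = 0.71; the remaining lags stay at or below 0.07.
The dominant spike at lag 6 indicates a seasonal period of 6.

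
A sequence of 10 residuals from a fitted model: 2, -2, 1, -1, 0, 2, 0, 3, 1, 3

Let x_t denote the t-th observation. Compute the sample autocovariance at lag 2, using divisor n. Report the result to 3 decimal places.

Mean x̄ = (2 − 2 + 1 − 1 + 0 + 2 + 0 + 3 + 1 + 3)/10 = 0.9000
Σ_{t=1}^{8}(x_t−x̄)(x_{t+2}−x̄) = 10.8800
γ_2 = 10.8800 / 10 = 1.088

1.088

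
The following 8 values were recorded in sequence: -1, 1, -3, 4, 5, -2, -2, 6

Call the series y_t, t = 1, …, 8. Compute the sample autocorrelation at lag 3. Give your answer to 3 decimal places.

0.193

Mean ȳ = (-1 + 1 − 3 + 4 + 5 − 2 − 2 + 6)/8 = 1.0000
Numerator Σ_{t=1}^{5}(y_t−ȳ)(y_{t+3}−ȳ) = 17.0000
Denominator Σ(y_t−ȳ)² = 88.0000
r_3 = 17.0000 / 88.0000 = 0.193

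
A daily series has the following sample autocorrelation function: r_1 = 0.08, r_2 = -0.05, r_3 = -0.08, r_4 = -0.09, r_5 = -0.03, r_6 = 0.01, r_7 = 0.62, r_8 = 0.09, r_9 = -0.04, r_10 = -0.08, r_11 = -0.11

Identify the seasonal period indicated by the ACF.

The largest autocorrelation is r_7 = 0.62; the remaining lags stay at or below 0.09.
The dominant spike at lag 7 indicates a seasonal period of 7.

7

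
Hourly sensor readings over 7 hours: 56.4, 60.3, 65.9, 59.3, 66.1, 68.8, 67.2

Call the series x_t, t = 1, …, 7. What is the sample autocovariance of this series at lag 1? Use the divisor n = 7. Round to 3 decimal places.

3.947

Mean x̄ = (56.4 + 60.3 + 65.9 + 59.3 + 66.1 + 68.8 + 67.2)/7 = 63.4286
Σ_{t=1}^{6}(x_t−x̄)(x_{t+1}−x̄) = 27.6320
γ_1 = 27.6320 / 7 = 3.947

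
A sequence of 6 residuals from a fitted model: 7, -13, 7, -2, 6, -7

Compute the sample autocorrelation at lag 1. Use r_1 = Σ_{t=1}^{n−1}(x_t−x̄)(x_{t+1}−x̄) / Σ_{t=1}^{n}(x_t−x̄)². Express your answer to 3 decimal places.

Mean x̄ = (7 − 13 + 7 − 2 + 6 − 7)/6 = -0.3333
Deviations from mean: 7.3333, -12.6667, 7.3333, -1.6667, 6.3333, -6.6667
Numerator Σ_{t=1}^{5}(x_t−x̄)(x_{t+1}−x̄) = -250.7778
Denominator Σ(x_t−x̄)² = 355.3333
r_1 = -250.7778 / 355.3333 = -0.706

-0.706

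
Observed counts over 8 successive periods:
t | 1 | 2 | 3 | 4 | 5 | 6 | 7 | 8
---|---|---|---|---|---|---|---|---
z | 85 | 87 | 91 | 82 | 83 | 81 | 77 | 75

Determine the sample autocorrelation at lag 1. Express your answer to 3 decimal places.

Mean z̄ = (85 + 87 + 91 + 82 + 83 + 81 + 77 + 75)/8 = 82.6250
Σ(z_t−z̄)(z_{t+1}−z̄) = (10.3906) + (36.6406) + (-5.2344) + (-0.2344) + (-0.6094) + (9.1406) + (42.8906) = 92.9844
Denominator Σ(z_t−z̄)² = 187.8750
r_1 = 92.9844 / 187.8750 = 0.495

0.495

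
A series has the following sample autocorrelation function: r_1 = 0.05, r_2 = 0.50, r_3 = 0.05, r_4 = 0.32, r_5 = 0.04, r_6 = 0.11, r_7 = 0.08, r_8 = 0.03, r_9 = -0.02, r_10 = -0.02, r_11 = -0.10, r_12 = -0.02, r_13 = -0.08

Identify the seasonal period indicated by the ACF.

2

The largest autocorrelation is r_2 = 0.50, with a weaker echo at lag 4 (0.32); the remaining lags stay at or below 0.11.
The dominant spike at lag 2 indicates a seasonal period of 2.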